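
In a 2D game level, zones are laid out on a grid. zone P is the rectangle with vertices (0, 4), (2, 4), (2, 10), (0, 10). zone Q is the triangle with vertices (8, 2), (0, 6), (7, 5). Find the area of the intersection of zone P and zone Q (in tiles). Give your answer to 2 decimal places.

0.71

The intersection is the polygon with vertices (2,5), (0,6), (2,5.714).
By the shoelace formula its area is 0.71.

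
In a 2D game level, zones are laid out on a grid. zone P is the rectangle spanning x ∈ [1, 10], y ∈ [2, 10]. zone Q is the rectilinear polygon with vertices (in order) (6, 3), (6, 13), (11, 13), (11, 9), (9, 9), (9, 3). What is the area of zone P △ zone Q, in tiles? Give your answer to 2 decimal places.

|zone P| = 72, |zone Q| = 38, |zone P∩zone Q| = 22.
|zone P △ zone Q| = |zone P| + |zone Q| − 2·|zone P∩zone Q| = 72 + 38 − 44 = 66.00.

66.00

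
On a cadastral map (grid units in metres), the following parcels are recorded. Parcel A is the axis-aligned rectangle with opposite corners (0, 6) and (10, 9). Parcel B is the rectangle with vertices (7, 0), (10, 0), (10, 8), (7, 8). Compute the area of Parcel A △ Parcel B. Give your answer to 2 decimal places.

42.00

|Parcel A∩Parcel B|: x∈[7,10], y∈[6,8] → 3·2 = 6.
|Parcel A △ Parcel B| = |Parcel A| + |Parcel B| − 2·|Parcel A∩Parcel B| = 30 + 24 − 12 = 42.00.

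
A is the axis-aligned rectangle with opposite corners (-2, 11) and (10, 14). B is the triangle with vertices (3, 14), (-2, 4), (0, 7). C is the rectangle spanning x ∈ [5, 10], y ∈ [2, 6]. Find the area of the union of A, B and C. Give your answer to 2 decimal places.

58.18

By inclusion–exclusion:
Individual areas: |A| = 36, |B| = 2.5, |C| = 20.
|A∩B| = 0.3214.
|A∩C| = 0 (no overlap).
|B∩C| = 0.
|A∩B∩C| = 0.
|A ∪ B ∪ C| = 58.5 − 0.3214 + 0 = 58.18.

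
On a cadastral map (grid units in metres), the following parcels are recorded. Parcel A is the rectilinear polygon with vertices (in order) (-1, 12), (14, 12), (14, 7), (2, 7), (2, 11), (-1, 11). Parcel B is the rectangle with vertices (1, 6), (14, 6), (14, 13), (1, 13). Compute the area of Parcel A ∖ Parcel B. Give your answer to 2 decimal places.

|Parcel A| = 63, |Parcel A∩Parcel B| = 61.
|Parcel A ∖ Parcel B| = |Parcel A| − |Parcel A∩Parcel B| = 63 − 61 = 2.00.

2.00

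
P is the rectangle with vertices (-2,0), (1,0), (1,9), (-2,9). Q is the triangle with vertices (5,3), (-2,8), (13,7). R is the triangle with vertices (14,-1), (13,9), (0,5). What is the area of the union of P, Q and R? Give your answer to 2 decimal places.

101.78

By inclusion–exclusion:
Individual areas: |P| = 27, |Q| = 34, |R| = 67.
|P∩Q| = 2.9143.
|P∩R| = 0.3681.
|Q∩R| = 22.9371.
|P∩Q∩R| = 0.
|P ∪ Q ∪ R| = 128 − 26.2195 + 0 = 101.78.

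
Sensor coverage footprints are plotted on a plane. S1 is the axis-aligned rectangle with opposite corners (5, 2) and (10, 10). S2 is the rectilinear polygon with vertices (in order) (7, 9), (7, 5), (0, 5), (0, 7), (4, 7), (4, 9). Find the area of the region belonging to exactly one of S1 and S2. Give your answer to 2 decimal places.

44.00

|S1| = 40, |S2| = 20, |S1∩S2| = 8.
|S1 △ S2| = |S1| + |S2| − 2·|S1∩S2| = 40 + 20 − 16 = 44.00.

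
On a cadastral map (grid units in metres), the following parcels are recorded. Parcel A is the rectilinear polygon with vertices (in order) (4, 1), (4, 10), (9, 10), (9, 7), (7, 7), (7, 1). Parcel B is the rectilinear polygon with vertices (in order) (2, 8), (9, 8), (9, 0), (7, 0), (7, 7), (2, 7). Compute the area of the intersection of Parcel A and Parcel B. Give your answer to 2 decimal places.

5.00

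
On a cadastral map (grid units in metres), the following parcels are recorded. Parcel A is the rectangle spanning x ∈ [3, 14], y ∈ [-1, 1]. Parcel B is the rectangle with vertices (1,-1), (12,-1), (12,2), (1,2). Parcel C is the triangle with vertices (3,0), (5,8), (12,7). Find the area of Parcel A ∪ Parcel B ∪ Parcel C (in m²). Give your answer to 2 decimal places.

63.93

By inclusion–exclusion:
Individual areas: |Parcel A| = 22, |Parcel B| = 33, |Parcel C| = 29.
|Parcel A∩Parcel B|: x∈[3,12], y∈[-1,1] → 9·2 = 18.
|Parcel A∩Parcel C| = 0.5179.
|Parcel B∩Parcel C| = 2.0714.
|Parcel A∩Parcel B∩Parcel C| = 0.5179.
|Parcel A ∪ Parcel B ∪ Parcel C| = 84 − 20.5893 + 0.5179 = 63.93.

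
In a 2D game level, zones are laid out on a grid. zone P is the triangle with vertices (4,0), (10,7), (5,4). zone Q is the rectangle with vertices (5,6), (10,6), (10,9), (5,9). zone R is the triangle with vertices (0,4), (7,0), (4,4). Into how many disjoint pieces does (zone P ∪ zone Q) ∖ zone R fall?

(zone P ∪ zone Q) ∖ zone R splits into 2 disjoint pieces (area 0.524, area 21.3952).

2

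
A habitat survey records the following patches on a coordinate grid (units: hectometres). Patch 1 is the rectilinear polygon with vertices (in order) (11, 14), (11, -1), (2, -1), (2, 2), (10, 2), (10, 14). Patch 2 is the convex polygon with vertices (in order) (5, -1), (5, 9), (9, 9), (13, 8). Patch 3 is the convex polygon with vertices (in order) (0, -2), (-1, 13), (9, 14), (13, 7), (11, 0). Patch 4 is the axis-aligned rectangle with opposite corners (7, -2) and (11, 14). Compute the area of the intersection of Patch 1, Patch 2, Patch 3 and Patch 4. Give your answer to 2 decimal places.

3.69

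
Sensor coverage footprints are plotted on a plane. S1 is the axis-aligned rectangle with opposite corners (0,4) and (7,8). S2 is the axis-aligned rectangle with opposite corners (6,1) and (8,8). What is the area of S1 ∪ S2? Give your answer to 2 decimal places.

38.00

By inclusion–exclusion:
Individual areas: |S1| = 28, |S2| = 14.
|S1∩S2|: x∈[6,7], y∈[4,8] → 1·4 = 4.
|S1 ∪ S2| = 42 − 4 = 38.00.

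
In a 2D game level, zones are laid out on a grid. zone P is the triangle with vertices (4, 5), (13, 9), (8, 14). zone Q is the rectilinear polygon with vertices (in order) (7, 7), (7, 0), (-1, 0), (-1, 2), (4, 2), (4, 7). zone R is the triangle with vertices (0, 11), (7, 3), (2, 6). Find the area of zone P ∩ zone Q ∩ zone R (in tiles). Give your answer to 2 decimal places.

The intersection is the polygon with vertices (4.421,5.947), (4.9,5.4), (4,5).
By the shoelace formula its area is 0.34.

0.34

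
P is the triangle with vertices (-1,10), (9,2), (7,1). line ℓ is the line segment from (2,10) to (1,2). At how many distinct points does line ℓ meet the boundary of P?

2

The segment meets the boundary at (1.63,7.041), (1.727,7.818).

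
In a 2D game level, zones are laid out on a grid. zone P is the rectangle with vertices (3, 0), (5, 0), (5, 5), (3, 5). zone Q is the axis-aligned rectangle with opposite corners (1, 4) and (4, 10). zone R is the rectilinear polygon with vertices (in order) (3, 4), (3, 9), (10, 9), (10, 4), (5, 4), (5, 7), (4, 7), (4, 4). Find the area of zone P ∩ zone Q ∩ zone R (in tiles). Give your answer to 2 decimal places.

1.00

The intersection is the polygon with vertices (4,5), (4,4), (3,4), (3,5).
By the shoelace formula its area is 1.00.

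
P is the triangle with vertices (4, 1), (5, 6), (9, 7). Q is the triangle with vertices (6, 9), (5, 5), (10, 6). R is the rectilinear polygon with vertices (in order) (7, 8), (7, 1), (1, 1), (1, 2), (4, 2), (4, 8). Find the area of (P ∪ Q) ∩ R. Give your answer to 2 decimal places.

10.11

The region (P ∪ Q) ∩ R is the polygon with vertices (5.267,6.067), (5.75,8), (7,8), (7,4.6), (4,1), (5,6).
By the shoelace formula its area is 10.11.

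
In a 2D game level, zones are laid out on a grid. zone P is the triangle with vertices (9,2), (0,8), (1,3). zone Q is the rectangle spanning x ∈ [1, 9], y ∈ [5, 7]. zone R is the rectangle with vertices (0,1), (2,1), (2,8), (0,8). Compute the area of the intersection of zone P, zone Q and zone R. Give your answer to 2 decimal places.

1.92

The intersection is the polygon with vertices (1,5), (1,7), (1.5,7), (2,6.667), (2,5).
By the shoelace formula its area is 1.92.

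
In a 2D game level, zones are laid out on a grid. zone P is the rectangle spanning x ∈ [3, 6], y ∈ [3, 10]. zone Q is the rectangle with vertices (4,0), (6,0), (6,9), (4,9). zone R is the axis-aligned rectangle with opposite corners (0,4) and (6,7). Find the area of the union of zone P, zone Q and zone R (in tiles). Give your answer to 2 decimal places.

By inclusion–exclusion:
Individual areas: |zone P| = 21, |zone Q| = 18, |zone R| = 18.
|zone P∩zone Q|: x∈[4,6], y∈[3,9] → 2·6 = 12.
|zone P∩zone R|: x∈[3,6], y∈[4,7] → 3·3 = 9.
|zone Q∩zone R|: x∈[4,6], y∈[4,7] → 2·3 = 6.
|zone P∩zone Q∩zone R| = 6.
|zone P ∪ zone Q ∪ zone R| = 57 − 27 + 6 = 36.00.

36.00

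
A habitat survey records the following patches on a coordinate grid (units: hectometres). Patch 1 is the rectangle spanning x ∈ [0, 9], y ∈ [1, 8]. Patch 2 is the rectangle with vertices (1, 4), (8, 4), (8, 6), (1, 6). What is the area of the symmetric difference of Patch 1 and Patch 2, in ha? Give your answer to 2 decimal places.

49.00

|Patch 1∩Patch 2|: x∈[1,8], y∈[4,6] → 7·2 = 14.
|Patch 1 △ Patch 2| = |Patch 1| + |Patch 2| − 2·|Patch 1∩Patch 2| = 63 + 14 − 28 = 49.00.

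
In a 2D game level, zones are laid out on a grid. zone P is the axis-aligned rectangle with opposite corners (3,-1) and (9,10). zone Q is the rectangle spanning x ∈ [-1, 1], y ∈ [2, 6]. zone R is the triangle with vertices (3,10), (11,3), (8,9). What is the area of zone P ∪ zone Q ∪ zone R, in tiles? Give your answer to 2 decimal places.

By inclusion–exclusion:
Individual areas: |zone P| = 66, |zone Q| = 8, |zone R| = 13.5.
|zone P∩zone Q| = 0 (no overlap).
|zone P∩zone R| = 11.25.
|zone Q∩zone R| = 0.
|zone P∩zone Q∩zone R| = 0.
|zone P ∪ zone Q ∪ zone R| = 87.5 − 11.25 + 0 = 76.25.

76.25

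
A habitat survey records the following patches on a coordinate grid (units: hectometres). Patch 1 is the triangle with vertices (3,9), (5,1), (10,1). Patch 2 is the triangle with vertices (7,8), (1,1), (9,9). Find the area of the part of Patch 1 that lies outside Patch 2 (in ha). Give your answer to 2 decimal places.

|Patch 1| = 20, |Patch 1∩Patch 2| = 0.9556.
|Patch 1 ∖ Patch 2| = |Patch 1| − |Patch 1∩Patch 2| = 20 − 0.9556 = 19.04.

19.04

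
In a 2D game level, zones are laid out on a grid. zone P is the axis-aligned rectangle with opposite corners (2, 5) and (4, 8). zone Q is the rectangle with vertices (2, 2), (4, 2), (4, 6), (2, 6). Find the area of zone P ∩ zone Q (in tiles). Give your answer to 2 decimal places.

|zone P∩zone Q|: x∈[2,4], y∈[5,6] → 2·1 = 2.

2.00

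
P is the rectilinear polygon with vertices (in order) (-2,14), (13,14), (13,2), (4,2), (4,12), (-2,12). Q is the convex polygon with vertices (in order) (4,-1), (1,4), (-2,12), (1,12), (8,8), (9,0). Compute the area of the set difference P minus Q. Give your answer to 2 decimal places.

89.18

|P| = 120, |P∩Q| = 30.8214.
|P ∖ Q| = |P| − |P∩Q| = 120 − 30.8214 = 89.18.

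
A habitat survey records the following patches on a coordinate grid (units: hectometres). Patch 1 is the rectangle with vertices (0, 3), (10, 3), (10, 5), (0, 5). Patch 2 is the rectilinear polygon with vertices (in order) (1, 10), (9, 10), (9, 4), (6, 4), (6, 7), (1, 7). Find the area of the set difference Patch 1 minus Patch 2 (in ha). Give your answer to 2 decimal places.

17.00

|Patch 1| = 20, |Patch 1∩Patch 2| = 3.
|Patch 1 ∖ Patch 2| = |Patch 1| − |Patch 1∩Patch 2| = 20 − 3 = 17.00.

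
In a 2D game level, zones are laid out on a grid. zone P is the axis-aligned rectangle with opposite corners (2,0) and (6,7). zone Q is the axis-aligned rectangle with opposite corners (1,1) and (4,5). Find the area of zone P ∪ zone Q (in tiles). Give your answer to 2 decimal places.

32.00

By inclusion–exclusion:
Individual areas: |zone P| = 28, |zone Q| = 12.
|zone P∩zone Q|: x∈[2,4], y∈[1,5] → 2·4 = 8.
|zone P ∪ zone Q| = 40 − 8 = 32.00.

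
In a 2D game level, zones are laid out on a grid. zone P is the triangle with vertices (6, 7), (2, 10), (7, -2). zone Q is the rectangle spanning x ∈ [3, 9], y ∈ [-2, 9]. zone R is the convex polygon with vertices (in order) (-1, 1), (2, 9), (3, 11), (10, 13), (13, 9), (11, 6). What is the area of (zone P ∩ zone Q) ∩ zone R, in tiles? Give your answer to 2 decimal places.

The region (zone P ∩ zone Q) ∩ zone R is the polygon with vertices (6.327,4.053), (4.752,3.396), (3,7.6), (3,9), (3.333,9), (6,7).
By the shoelace formula its area is 10.64.

10.64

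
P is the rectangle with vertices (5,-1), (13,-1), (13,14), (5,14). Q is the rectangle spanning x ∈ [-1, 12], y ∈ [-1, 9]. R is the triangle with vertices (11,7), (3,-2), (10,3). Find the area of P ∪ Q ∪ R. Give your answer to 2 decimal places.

By inclusion–exclusion:
Individual areas: |P| = 120, |Q| = 130, |R| = 11.5.
|P∩Q|: x∈[5,12], y∈[-1,9] → 7·10 = 70.
|P∩R| = 10.6786.
|Q∩R| = 11.2444.
|P∩Q∩R| = 10.6786.
|P ∪ Q ∪ R| = 261.5 − 91.923 + 10.6786 = 180.26.

180.26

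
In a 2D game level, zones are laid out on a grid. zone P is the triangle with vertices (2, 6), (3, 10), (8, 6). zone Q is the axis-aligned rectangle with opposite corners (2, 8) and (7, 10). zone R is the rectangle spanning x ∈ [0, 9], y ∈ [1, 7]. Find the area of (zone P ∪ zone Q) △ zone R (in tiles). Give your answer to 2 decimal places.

62.50

|zone P ∪ zone Q| = 19.
|(zone P ∪ zone Q) ∩ zone R| = 5.25.
|(zone P ∪ zone Q) △ zone R| = 19 + 54 − 10.5 = 62.50.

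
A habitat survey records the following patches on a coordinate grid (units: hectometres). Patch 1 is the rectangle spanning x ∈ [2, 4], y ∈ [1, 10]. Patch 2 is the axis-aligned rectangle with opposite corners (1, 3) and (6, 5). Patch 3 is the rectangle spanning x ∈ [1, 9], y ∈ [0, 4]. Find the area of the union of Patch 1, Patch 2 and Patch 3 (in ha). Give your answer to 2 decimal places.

By inclusion–exclusion:
Individual areas: |Patch 1| = 18, |Patch 2| = 10, |Patch 3| = 32.
|Patch 1∩Patch 2|: x∈[2,4], y∈[3,5] → 2·2 = 4.
|Patch 1∩Patch 3|: x∈[2,4], y∈[1,4] → 2·3 = 6.
|Patch 2∩Patch 3|: x∈[1,6], y∈[3,4] → 5·1 = 5.
|Patch 1∩Patch 2∩Patch 3| = 2.
|Patch 1 ∪ Patch 2 ∪ Patch 3| = 60 − 15 + 2 = 47.00.

47.00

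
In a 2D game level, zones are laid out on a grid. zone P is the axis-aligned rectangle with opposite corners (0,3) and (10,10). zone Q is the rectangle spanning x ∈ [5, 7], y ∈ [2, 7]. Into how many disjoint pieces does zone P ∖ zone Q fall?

1

zone P ∖ zone Q is a single connected region.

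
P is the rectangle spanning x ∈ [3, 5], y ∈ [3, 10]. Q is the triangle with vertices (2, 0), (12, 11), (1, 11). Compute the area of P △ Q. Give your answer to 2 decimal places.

46.58

|P| = 14, |Q| = 60.5, |P∩Q| = 13.9591.
|P △ Q| = |P| + |Q| − 2·|P∩Q| = 14 + 60.5 − 27.9182 = 46.58.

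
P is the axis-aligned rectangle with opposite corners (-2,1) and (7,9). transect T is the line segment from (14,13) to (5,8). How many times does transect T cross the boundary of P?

1

The segment meets the boundary at (6.8,9).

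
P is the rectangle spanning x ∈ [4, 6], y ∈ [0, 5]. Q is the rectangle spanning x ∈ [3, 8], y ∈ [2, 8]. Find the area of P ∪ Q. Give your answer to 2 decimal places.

By inclusion–exclusion:
Individual areas: |P| = 10, |Q| = 30.
|P∩Q|: x∈[4,6], y∈[2,5] → 2·3 = 6.
|P ∪ Q| = 40 − 6 = 34.00.

34.00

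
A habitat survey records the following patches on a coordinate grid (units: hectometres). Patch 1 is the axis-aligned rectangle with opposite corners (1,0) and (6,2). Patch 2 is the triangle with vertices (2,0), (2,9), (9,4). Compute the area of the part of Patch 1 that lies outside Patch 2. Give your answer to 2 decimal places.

6.50

|Patch 1| = 10, |Patch 1∩Patch 2| = 3.5.
|Patch 1 ∖ Patch 2| = |Patch 1| − |Patch 1∩Patch 2| = 10 − 3.5 = 6.50.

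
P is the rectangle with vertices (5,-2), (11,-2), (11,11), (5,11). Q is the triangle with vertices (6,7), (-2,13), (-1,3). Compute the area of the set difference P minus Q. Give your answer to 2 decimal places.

|P| = 78, |P∩Q| = 0.6607.
|P ∖ Q| = |P| − |P∩Q| = 78 − 0.6607 = 77.34.

77.34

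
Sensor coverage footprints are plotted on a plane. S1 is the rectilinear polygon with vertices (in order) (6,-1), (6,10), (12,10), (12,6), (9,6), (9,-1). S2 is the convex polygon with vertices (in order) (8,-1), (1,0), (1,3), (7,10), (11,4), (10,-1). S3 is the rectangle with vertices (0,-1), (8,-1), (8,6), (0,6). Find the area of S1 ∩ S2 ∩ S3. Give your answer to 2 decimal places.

The intersection is the polygon with vertices (6,-0.714), (6,6), (8,6), (8,-1).
By the shoelace formula its area is 13.71.

13.71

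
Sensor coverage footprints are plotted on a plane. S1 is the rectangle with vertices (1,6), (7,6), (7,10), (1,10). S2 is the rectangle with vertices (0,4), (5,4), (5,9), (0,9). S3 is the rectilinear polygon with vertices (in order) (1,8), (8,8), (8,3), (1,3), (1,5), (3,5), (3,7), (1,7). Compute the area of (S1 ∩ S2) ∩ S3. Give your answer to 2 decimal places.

6.00

The region (S1 ∩ S2) ∩ S3 is the polygon with vertices (1,8), (5,8), (5,6), (3,6), (3,7), (1,7).
By the shoelace formula its area is 6.00.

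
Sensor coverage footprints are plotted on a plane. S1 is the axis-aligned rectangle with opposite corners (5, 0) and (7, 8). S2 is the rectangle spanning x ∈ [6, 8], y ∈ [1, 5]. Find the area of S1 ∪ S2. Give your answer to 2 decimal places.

By inclusion–exclusion:
Individual areas: |S1| = 16, |S2| = 8.
|S1∩S2|: x∈[6,7], y∈[1,5] → 1·4 = 4.
|S1 ∪ S2| = 24 − 4 = 20.00.

20.00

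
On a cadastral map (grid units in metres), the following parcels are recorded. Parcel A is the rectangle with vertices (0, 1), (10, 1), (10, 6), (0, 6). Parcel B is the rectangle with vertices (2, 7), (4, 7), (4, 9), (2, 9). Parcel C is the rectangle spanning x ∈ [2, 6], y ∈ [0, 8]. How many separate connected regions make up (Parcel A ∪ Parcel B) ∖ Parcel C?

3

(Parcel A ∪ Parcel B) ∖ Parcel C splits into 3 disjoint pieces (area 20, area 10, area 2).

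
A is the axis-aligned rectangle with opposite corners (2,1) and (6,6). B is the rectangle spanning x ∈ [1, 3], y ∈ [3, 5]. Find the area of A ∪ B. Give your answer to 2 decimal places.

By inclusion–exclusion:
Individual areas: |A| = 20, |B| = 4.
|A∩B|: x∈[2,3], y∈[3,5] → 1·2 = 2.
|A ∪ B| = 24 − 2 = 22.00.

22.00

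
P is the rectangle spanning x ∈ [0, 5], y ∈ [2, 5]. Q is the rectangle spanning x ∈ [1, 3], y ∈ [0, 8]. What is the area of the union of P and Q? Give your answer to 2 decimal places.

25.00

By inclusion–exclusion:
Individual areas: |P| = 15, |Q| = 16.
|P∩Q|: x∈[1,3], y∈[2,5] → 2·3 = 6.
|P ∪ Q| = 31 − 6 = 25.00.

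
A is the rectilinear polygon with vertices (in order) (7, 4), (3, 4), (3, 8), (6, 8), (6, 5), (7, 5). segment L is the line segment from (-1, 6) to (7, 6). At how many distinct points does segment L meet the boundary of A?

The segment meets the boundary at (6,6), (3,6).

2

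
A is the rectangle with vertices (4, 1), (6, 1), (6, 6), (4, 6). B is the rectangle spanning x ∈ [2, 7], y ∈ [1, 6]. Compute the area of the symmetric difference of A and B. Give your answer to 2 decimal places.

15.00

|A∩B|: x∈[4,6], y∈[1,6] → 2·5 = 10.
|A △ B| = |A| + |B| − 2·|A∩B| = 10 + 25 − 20 = 15.00.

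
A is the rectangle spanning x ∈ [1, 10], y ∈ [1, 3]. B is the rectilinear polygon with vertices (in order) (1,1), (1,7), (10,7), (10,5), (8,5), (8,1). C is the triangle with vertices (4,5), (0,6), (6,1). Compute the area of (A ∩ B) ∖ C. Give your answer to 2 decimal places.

12.60

|A ∩ B| = 14.
|(A ∩ B) ∩ C| = 1.4.
|(A ∩ B) ∖ C| = 14 − 1.4 = 12.60.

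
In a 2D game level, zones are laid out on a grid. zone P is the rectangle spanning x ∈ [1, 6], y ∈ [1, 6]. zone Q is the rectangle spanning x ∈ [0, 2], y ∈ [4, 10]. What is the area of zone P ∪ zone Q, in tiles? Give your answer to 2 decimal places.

35.00

By inclusion–exclusion:
Individual areas: |zone P| = 25, |zone Q| = 12.
|zone P∩zone Q|: x∈[1,2], y∈[4,6] → 1·2 = 2.
|zone P ∪ zone Q| = 37 − 2 = 35.00.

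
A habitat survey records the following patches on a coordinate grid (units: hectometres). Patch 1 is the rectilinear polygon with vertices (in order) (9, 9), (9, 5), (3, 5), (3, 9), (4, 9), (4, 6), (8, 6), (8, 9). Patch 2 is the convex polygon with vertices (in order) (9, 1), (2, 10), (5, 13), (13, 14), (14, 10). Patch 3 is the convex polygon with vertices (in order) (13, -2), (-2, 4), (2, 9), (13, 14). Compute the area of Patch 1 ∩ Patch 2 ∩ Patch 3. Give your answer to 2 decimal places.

7.43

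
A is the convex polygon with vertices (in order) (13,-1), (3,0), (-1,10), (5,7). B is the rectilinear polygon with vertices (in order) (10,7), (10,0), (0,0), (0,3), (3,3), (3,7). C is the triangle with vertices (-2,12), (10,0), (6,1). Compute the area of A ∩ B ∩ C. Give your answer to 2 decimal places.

13.31

The intersection is the polygon with vertices (3,7), (10,0), (6,1), (3,5.125).
By the shoelace formula its area is 13.31.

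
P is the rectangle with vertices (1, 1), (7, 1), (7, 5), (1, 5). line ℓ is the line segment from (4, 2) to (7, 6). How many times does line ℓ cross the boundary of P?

1

The segment meets the boundary at (6.25,5).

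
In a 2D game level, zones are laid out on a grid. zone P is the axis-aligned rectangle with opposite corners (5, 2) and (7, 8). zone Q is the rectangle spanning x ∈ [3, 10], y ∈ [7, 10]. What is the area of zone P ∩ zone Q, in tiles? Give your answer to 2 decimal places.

|zone P∩zone Q|: x∈[5,7], y∈[7,8] → 2·1 = 2.

2.00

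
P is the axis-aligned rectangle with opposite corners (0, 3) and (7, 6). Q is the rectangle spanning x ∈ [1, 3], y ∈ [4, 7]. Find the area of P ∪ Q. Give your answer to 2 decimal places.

By inclusion–exclusion:
Individual areas: |P| = 21, |Q| = 6.
|P∩Q|: x∈[1,3], y∈[4,6] → 2·2 = 4.
|P ∪ Q| = 27 − 4 = 23.00.

23.00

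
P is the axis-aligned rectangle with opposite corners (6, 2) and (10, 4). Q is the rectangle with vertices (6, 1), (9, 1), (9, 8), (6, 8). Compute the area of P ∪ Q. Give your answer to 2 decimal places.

By inclusion–exclusion:
Individual areas: |P| = 8, |Q| = 21.
|P∩Q|: x∈[6,9], y∈[2,4] → 3·2 = 6.
|P ∪ Q| = 29 − 6 = 23.00.

23.00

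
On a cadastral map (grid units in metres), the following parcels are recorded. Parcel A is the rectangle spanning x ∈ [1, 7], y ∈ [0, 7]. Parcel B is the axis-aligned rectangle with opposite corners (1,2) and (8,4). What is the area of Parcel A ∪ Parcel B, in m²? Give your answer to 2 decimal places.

By inclusion–exclusion:
Individual areas: |Parcel A| = 42, |Parcel B| = 14.
|Parcel A∩Parcel B|: x∈[1,7], y∈[2,4] → 6·2 = 12.
|Parcel A ∪ Parcel B| = 56 − 12 = 44.00.

44.00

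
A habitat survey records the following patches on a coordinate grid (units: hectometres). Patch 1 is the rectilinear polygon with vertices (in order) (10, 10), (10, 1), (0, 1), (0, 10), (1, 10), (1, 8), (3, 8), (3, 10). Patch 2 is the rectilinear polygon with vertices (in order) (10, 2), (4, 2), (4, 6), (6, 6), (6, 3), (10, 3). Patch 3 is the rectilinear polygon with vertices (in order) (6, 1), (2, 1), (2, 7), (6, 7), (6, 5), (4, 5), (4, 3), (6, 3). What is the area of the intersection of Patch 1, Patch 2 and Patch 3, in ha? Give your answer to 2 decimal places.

4.00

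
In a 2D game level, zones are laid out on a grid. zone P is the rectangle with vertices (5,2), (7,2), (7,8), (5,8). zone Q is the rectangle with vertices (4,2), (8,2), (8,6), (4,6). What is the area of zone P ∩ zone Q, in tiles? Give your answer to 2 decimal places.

8.00

|zone P∩zone Q|: x∈[5,7], y∈[2,6] → 2·4 = 8.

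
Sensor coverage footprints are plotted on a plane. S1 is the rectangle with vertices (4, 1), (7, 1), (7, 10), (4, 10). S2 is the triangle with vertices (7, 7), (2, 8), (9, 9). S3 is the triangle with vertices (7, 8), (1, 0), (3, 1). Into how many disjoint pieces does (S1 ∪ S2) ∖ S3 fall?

1

(S1 ∪ S2) ∖ S3 is a single connected region.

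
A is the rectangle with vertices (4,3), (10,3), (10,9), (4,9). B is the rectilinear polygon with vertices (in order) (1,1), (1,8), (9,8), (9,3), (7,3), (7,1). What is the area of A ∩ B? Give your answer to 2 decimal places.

The intersection is the polygon with vertices (4,3), (4,8), (9,8), (9,3), (7,3).
By the shoelace formula its area is 25.00.

25.00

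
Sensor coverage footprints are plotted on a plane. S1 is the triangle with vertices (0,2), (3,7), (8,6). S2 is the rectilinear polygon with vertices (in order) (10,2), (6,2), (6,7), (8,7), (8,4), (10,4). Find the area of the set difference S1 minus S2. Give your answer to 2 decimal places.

|S1| = 14, |S1∩S2| = 1.4.
|S1 ∖ S2| = |S1| − |S1∩S2| = 14 − 1.4 = 12.60.

12.60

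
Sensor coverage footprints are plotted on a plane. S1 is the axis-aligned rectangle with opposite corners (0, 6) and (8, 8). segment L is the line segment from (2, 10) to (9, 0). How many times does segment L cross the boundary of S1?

The segment meets the boundary at (4.8,6), (3.4,8).

2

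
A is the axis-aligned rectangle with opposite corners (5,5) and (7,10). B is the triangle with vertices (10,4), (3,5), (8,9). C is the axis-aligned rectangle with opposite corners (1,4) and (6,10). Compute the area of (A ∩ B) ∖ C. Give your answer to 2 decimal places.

2.80

|A ∩ B| = 4.8.
|(A ∩ B) ∩ C| = 2.
|(A ∩ B) ∖ C| = 4.8 − 2 = 2.80.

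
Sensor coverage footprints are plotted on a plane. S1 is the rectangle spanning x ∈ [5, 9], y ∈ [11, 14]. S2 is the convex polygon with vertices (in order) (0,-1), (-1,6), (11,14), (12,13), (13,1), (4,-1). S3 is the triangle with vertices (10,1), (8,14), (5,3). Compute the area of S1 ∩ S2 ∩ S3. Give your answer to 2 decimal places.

0.97

The intersection is the polygon with vertices (7.182,11), (7.333,11.556), (8.279,12.186), (8.461,11).
By the shoelace formula its area is 0.97.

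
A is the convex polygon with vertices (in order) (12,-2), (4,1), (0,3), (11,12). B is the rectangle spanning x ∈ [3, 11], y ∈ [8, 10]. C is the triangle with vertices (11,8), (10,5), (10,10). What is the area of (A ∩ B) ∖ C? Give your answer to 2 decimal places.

|A ∩ B| = 7.3333.
|(A ∩ B) ∩ C| = 1.
|(A ∩ B) ∖ C| = 7.3333 − 1 = 6.33.

6.33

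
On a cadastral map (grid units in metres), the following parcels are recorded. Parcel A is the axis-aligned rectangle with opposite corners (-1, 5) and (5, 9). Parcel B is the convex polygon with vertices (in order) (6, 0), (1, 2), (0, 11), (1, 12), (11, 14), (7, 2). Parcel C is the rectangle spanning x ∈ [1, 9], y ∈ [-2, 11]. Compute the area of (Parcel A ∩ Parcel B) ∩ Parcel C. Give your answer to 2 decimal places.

16.00

The region (Parcel A ∩ Parcel B) ∩ Parcel C is the polygon with vertices (5,5), (1,5), (1,9), (5,9).
By the shoelace formula its area is 16.00.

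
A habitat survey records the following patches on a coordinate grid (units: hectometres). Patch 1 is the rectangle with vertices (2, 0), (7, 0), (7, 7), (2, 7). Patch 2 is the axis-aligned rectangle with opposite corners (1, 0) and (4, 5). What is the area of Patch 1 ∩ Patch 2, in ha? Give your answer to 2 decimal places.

10.00

|Patch 1∩Patch 2|: x∈[2,4], y∈[0,5] → 2·5 = 10.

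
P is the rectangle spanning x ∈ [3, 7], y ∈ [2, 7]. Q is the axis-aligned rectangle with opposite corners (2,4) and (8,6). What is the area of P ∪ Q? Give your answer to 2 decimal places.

24.00

By inclusion–exclusion:
Individual areas: |P| = 20, |Q| = 12.
|P∩Q|: x∈[3,7], y∈[4,6] → 4·2 = 8.
|P ∪ Q| = 32 − 8 = 24.00.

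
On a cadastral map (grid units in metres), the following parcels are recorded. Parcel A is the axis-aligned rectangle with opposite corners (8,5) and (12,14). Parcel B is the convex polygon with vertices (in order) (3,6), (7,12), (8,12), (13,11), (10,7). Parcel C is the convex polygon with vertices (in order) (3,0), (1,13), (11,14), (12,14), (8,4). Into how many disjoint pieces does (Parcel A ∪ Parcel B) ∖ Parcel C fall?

2

(Parcel A ∪ Parcel B) ∖ Parcel C splits into 2 disjoint pieces (area 16.9667, area 0.45).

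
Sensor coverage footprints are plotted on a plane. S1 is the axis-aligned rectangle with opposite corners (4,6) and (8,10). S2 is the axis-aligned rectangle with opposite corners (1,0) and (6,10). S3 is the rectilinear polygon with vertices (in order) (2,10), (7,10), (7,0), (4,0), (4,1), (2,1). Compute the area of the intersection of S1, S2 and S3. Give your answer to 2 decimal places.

The intersection is the polygon with vertices (6,6), (4,6), (4,10), (6,10).
By the shoelace formula its area is 8.00.

8.00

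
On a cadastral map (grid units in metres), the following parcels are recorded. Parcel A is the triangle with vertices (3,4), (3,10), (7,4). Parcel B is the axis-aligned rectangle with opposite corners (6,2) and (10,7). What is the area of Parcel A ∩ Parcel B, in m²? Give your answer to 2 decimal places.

0.75

The intersection is the polygon with vertices (7,4), (6,4), (6,5.5).
By the shoelace formula its area is 0.75.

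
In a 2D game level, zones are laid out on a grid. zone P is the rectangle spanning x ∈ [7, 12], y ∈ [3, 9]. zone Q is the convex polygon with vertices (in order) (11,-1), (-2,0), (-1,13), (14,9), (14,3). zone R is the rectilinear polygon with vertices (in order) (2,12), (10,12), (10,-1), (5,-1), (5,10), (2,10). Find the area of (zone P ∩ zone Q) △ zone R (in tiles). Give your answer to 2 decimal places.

65.00

|zone P ∩ zone Q| = 30.
|(zone P ∩ zone Q) ∩ zone R| = 18.
|(zone P ∩ zone Q) △ zone R| = 30 + 71 − 36 = 65.00.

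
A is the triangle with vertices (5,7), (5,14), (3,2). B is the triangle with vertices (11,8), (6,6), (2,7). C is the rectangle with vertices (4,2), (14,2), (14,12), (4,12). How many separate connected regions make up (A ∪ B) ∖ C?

2

(A ∪ B) ∖ C splits into 2 disjoint pieces (area 0.3333, area 2.3436).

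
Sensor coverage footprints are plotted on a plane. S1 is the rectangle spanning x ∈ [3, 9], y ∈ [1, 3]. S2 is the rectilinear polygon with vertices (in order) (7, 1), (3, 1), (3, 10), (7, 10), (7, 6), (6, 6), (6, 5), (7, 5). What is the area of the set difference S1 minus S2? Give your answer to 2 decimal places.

|S1| = 12, |S1∩S2| = 8.
|S1 ∖ S2| = |S1| − |S1∩S2| = 12 − 8 = 4.00.

4.00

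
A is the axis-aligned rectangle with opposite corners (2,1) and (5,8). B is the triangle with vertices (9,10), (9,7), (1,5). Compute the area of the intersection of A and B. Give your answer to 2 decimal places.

2.81

The intersection is the polygon with vertices (5,6), (2,5.25), (2,5.625), (5,7.5).
By the shoelace formula its area is 2.81.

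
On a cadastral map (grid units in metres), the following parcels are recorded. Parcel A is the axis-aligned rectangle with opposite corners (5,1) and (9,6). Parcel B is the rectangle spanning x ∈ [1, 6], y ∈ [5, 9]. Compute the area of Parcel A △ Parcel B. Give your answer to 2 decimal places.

|Parcel A∩Parcel B|: x∈[5,6], y∈[5,6] → 1·1 = 1.
|Parcel A △ Parcel B| = |Parcel A| + |Parcel B| − 2·|Parcel A∩Parcel B| = 20 + 20 − 2 = 38.00.

38.00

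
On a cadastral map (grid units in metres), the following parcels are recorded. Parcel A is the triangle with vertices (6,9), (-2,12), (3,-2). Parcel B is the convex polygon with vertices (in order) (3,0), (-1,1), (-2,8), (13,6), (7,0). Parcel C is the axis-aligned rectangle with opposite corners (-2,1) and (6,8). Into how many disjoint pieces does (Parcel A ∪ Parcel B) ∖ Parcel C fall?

2

(Parcel A ∪ Parcel B) ∖ Parcel C splits into 2 disjoint pieces (area 17.0065, area 33.5964).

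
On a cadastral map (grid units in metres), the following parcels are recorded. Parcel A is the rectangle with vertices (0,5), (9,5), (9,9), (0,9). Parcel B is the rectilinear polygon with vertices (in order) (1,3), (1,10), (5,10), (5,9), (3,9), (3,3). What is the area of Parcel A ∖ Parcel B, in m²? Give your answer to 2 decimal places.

|Parcel A| = 36, |Parcel A∩Parcel B| = 8.
|Parcel A ∖ Parcel B| = |Parcel A| − |Parcel A∩Parcel B| = 36 − 8 = 28.00.

28.00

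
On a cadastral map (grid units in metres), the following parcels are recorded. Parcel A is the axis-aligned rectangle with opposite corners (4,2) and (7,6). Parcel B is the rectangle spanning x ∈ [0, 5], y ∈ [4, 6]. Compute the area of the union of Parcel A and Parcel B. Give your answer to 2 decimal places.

20.00

By inclusion–exclusion:
Individual areas: |Parcel A| = 12, |Parcel B| = 10.
|Parcel A∩Parcel B|: x∈[4,5], y∈[4,6] → 1·2 = 2.
|Parcel A ∪ Parcel B| = 22 − 2 = 20.00.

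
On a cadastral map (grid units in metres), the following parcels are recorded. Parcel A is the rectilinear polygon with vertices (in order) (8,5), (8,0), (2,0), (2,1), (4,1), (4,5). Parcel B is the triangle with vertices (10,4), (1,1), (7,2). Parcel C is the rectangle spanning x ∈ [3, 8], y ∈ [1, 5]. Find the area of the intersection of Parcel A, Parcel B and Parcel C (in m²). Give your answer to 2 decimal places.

3.08

The intersection is the polygon with vertices (7,2), (4,1.5), (4,2), (8,3.333), (8,2.667).
By the shoelace formula its area is 3.08.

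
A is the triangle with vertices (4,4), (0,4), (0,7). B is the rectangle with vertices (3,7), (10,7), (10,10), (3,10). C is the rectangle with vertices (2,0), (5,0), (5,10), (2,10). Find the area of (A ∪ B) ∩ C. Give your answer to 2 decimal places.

|A ∪ B| = 27.
|(A ∪ B) ∩ C| = 7.50.

7.50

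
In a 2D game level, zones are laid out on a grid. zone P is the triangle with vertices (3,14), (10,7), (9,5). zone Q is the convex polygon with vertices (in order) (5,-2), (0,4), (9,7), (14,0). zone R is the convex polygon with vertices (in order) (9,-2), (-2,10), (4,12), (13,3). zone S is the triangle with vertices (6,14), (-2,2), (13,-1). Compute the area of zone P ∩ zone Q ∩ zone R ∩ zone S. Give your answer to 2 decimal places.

The intersection is the polygon with vertices (9,7), (9.588,6.176), (9,5), (7.909,6.636).
By the shoelace formula its area is 1.68.

1.68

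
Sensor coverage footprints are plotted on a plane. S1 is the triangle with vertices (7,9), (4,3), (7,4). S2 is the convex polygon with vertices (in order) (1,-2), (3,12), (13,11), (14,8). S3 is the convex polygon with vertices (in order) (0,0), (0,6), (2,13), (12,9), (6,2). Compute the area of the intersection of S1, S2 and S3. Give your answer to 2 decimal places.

The intersection is the polygon with vertices (4,3), (7,9), (7,4).
By the shoelace formula its area is 7.50.

7.50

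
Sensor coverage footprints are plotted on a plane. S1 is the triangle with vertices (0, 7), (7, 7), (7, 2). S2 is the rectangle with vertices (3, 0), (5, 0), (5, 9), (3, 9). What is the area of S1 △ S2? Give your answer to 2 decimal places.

|S1| = 17.5, |S2| = 18, |S1∩S2| = 5.7143.
|S1 △ S2| = |S1| + |S2| − 2·|S1∩S2| = 17.5 + 18 − 11.4286 = 24.07.

24.07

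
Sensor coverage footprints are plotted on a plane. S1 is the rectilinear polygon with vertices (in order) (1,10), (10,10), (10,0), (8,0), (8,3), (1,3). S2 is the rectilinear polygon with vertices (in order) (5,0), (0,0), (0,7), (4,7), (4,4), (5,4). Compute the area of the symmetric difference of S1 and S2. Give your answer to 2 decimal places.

|S1| = 69, |S2| = 32, |S1∩S2| = 13.
|S1 △ S2| = |S1| + |S2| − 2·|S1∩S2| = 69 + 32 − 26 = 75.00.

75.00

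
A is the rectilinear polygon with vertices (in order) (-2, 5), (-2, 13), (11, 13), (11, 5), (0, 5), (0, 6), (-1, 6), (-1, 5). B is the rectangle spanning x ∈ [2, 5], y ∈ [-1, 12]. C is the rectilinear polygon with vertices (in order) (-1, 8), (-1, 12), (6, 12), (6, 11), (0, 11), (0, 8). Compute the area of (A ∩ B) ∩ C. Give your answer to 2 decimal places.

3.00

The region (A ∩ B) ∩ C is the polygon with vertices (2,12), (5,12), (5,11), (2,11).
By the shoelace formula its area is 3.00.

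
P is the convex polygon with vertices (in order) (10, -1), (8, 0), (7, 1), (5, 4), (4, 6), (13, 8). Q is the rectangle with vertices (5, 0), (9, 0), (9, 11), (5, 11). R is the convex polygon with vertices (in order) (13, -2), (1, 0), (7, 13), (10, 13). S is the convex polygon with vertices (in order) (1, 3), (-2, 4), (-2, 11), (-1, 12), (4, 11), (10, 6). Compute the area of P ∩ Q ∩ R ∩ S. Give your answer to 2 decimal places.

The intersection is the polygon with vertices (5,6.222), (8.737,7.053), (9,6.833), (9,5.667), (5,4.333).
By the shoelace formula its area is 6.63.

6.63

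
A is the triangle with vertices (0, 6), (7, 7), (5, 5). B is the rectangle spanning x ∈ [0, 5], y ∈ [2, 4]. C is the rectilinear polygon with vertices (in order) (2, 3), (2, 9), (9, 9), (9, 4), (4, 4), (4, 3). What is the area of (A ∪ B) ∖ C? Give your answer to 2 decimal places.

8.69

|A ∪ B| = 16.
|(A ∪ B) ∩ C| = 7.3143.
|(A ∪ B) ∖ C| = 16 − 7.3143 = 8.69.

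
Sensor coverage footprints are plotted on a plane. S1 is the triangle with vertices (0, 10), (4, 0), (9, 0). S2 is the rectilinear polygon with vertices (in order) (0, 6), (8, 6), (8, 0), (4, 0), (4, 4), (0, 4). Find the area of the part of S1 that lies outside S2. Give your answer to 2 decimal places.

7.76

|S1| = 25, |S1∩S2| = 17.2444.
|S1 ∖ S2| = |S1| − |S1∩S2| = 25 − 17.2444 = 7.76.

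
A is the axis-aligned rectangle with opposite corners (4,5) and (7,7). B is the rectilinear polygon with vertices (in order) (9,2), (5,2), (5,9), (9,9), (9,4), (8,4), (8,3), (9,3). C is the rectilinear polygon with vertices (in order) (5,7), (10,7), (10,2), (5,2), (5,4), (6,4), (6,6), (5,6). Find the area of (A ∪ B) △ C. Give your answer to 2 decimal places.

18.00

|A ∪ B| = 29.
|(A ∪ B) ∩ C| = 17.
|(A ∪ B) △ C| = 29 + 23 − 34 = 18.00.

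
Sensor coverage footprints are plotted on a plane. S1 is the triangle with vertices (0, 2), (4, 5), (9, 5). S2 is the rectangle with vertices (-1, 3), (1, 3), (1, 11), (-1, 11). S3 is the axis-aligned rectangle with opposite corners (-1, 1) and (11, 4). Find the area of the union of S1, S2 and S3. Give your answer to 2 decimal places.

By inclusion–exclusion:
Individual areas: |S1| = 7.5, |S2| = 16, |S3| = 36.
|S1∩S2| = 0.
|S1∩S3| = 3.3333.
|S2∩S3|: x∈[-1,1], y∈[3,4] → 2·1 = 2.
|S1∩S2∩S3| = 0.
|S1 ∪ S2 ∪ S3| = 59.5 − 5.3333 + 0 = 54.17.

54.17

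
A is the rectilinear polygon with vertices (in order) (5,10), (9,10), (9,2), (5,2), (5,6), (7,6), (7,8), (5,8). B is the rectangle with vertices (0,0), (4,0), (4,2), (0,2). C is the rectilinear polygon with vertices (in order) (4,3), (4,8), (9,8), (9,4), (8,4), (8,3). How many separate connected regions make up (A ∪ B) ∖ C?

3

(A ∪ B) ∖ C splits into 3 disjoint pieces (area 8, area 5, area 8).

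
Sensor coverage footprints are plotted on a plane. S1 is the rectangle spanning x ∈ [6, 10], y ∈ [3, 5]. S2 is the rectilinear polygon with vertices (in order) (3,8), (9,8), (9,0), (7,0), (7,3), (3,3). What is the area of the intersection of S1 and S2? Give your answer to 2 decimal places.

6.00

The intersection is the polygon with vertices (6,5), (9,5), (9,3), (7,3), (6,3).
By the shoelace formula its area is 6.00.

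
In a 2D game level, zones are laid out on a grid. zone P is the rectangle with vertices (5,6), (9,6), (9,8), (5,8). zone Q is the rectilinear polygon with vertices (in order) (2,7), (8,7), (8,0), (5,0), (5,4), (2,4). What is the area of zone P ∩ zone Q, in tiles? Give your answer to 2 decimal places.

3.00

The intersection is the polygon with vertices (5,6), (5,7), (8,7), (8,6).
By the shoelace formula its area is 3.00.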